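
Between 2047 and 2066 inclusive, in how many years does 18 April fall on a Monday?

Day of week of April 18 in each year:
2047: Thu, 2048: Sat, 2049: Sun, 2050: Mon ✓, 2051: Tue, 2052: Thu, 2053: Fri, 2054: Sat, 2055: Sun, 2056: Tue, 2057: Wed, 2058: Thu, 2059: Fri, 2060: Sun, 2061: Mon ✓, 2062: Tue, 2063: Wed, 2064: Fri, 2065: Sat, 2066: Sun
Mondays: 2050, 2061.

2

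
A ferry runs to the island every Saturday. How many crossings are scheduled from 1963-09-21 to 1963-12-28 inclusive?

1963-09-21 is a Saturday.
The range spans 99 days (inclusive of both endpoints).
99 = 7 × 14 + 1, so there are 14 full weeks plus 1 extra day.
Each full week contributes one Saturday: 14 so far.
The 1 extra day is Sat — 1 of them qualifies.
Total: 14 + 1 = 15.

15 Saturdays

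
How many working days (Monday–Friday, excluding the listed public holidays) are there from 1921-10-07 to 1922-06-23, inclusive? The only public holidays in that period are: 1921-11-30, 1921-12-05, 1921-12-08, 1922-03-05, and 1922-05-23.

1921-10-07 is a Friday.
The range spans 260 days (inclusive of both endpoints).
260 = 7 × 37 + 1, so there are 37 full weeks plus 1 extra day.
Each full week contributes 5 weekdays (Mon–Fri): 37 × 5 = 185.
The 1 extra day is Fri — 1 of them qualifies.
Total: 185 + 1 = 186.
Holidays: 1921-11-30 (Wed); 1921-12-05 (Mon); 1921-12-08 (Thu); 1922-03-05 (Sun); 1922-05-23 (Tue).
4 of the 5 holidays fall on weekdays; the rest are weekends and were already excluded.
Business days: 186 − 4 = 182.

182 working days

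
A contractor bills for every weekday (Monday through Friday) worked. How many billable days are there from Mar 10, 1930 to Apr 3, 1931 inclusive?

280 weekdays

Mar 10, 1930 is a Monday.
That's 390 days from start to end, counting both.
390 = 7 × 55 + 5, so there are 55 full weeks plus 5 extra days.
Each full week contributes 5 weekdays (Mon–Fri): 55 × 5 = 275.
The 5 extra days are Mon, Tue, Wed, Thu, Fri — 5 of them qualify.
Total: 275 + 5 = 280.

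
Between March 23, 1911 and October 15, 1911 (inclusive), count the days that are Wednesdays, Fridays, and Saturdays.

March 23, 1911 is a Thursday.
From March 23, 1911 to October 15, 1911 is 207 days inclusive.
207 = 7 × 29 + 4, so there are 29 full weeks plus 4 extra days.
Each full week contributes 3 days from the set (Wed, Fri, Sat): 29 × 3 = 87.
The 4 extra days are Thursday, Friday, Saturday, Sunday — 2 of them qualify.
Total: 87 + 2 = 89.

89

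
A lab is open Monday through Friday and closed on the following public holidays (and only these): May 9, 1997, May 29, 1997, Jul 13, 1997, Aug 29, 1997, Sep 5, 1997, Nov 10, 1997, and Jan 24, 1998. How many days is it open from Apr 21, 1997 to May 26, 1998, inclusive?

Apr 21, 1997 is a Monday.
The range spans 401 days (inclusive of both endpoints).
401 = 7 × 57 + 2, so there are 57 full weeks plus 2 extra days.
Each full week contributes 5 weekdays (Mon–Fri): 57 × 5 = 285.
The 2 extra days are Monday, Tuesday — 2 of them qualify.
Total: 285 + 2 = 287.
Holidays: May 9, 1997 (Fri); May 29, 1997 (Thu); Jul 13, 1997 (Sun); Aug 29, 1997 (Fri); Sep 5, 1997 (Fri); Nov 10, 1997 (Mon); Jan 24, 1998 (Sat).
5 of the 7 holidays fall on weekdays; the rest are weekends and were already excluded.
Business days: 287 − 5 = 282.

282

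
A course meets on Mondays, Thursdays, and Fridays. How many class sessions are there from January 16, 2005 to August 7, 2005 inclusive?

87

January 16, 2005 is a Sunday.
From January 16, 2005 to August 7, 2005 is 204 days inclusive.
204 = 7 × 29 + 1, so there are 29 full weeks plus 1 extra day.
Each full week contributes 3 days from the set (Mon, Thu, Fri): 29 × 3 = 87.
The 1 extra day is Sun — none qualify.
Total: 87 + 0 = 87.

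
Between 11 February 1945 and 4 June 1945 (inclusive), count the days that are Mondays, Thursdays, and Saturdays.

11 February 1945 is a Sunday.
From 11 February 1945 to 4 June 1945 is 114 days inclusive.
114 = 7 × 16 + 2, so there are 16 full weeks plus 2 extra days.
Each full week contributes 3 days from the set (Mon, Thu, Sat): 16 × 3 = 48.
The 2 extra days are Sunday, Monday — 1 of them qualifies.
Total: 48 + 1 = 49.

49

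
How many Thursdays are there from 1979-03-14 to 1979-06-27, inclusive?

1979-03-14 is a Wednesday.
From 1979-03-14 to 1979-06-27 is 106 days inclusive.
106 = 7 × 15 + 1, so there are 15 full weeks plus 1 extra day.
Each full week contributes one Thursday: 15 so far.
The 1 extra day is Wednesday — none qualify.
Total: 15 + 0 = 15.

15 Thursdays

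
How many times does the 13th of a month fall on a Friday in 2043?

The 13th falls on a Friday when the month's 13th has weekday Fri.
Jan 13 is Tue; Feb 13 is Fri ✓; Mar 13 is Fri ✓; Apr 13 is Mon; May 13 is Wed; Jun 13 is Sat; Jul 13 is Mon; Aug 13 is Thu; Sep 13 is Sun; Oct 13 is Tue; Nov 13 is Fri ✓; Dec 13 is Sun.
Friday the 13ths: Feb, Mar, Nov.

3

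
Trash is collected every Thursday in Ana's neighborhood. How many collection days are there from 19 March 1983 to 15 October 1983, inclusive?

30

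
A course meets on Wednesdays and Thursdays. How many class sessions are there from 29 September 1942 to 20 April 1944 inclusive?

164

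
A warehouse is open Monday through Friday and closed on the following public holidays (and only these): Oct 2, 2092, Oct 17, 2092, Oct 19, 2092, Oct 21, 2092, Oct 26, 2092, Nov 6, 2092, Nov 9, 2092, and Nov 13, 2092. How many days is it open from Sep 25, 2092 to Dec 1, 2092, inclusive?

Sep 25, 2092 is a Thursday.
The range spans 68 days (inclusive of both endpoints).
68 = 7 × 9 + 5, so there are 9 full weeks plus 5 extra days.
Each full week contributes 5 weekdays (Mon–Fri): 9 × 5 = 45.
The 5 extra days are Thursday, Friday, Saturday, Sunday, Monday — 3 of them qualify.
Total: 45 + 3 = 48.
Holidays: Oct 2, 2092 (Thu); Oct 17, 2092 (Fri); Oct 19, 2092 (Sun); Oct 21, 2092 (Tue); Oct 26, 2092 (Sun); Nov 6, 2092 (Thu); Nov 9, 2092 (Sun); Nov 13, 2092 (Thu).
5 of the 8 holidays fall on weekdays; the rest are weekends and were already excluded.
Business days: 48 − 5 = 43.

43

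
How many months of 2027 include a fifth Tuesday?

4

A month has five Tuesdays exactly when Tuesday falls within its first (length − 28) days.
Jan: 31 days, starts Fri → 5 of Fri, Sat, Sun
Feb: 28 days, starts Mon → 5 of (none)
Mar: 31 days, starts Mon → 5 of Mon, Tue, Wed ✓
Apr: 30 days, starts Thu → 5 of Thu, Fri
May: 31 days, starts Sat → 5 of Sat, Sun, Mon
Jun: 30 days, starts Tue → 5 of Tue, Wed ✓
Jul: 31 days, starts Thu → 5 of Thu, Fri, Sat
Aug: 31 days, starts Sun → 5 of Sun, Mon, Tue ✓
Sep: 30 days, starts Wed → 5 of Wed, Thu
Oct: 31 days, starts Fri → 5 of Fri, Sat, Sun
Nov: 30 days, starts Mon → 5 of Mon, Tue ✓
Dec: 31 days, starts Wed → 5 of Wed, Thu, Fri
Months with five Tuesdays: Mar, Jun, Aug, Nov.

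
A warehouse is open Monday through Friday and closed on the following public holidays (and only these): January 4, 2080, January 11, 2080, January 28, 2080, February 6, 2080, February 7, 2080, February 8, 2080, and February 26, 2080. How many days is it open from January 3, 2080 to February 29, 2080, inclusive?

36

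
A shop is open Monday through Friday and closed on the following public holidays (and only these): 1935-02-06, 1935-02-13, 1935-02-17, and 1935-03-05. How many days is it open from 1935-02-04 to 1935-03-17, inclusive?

27 business days

1935-02-04 is a Monday.
That's 42 days from start to end, counting both.
42 = 7 × 6, so the span is exactly 6 full weeks.
Each full week contributes 5 weekdays (Mon–Fri): 6 × 5 = 30.
Total: 30.
Holidays: 1935-02-06 (Wed); 1935-02-13 (Wed); 1935-02-17 (Sun); 1935-03-05 (Tue).
3 of the 4 holidays fall on weekdays; the rest are weekends and were already excluded.
Business days: 30 − 3 = 27.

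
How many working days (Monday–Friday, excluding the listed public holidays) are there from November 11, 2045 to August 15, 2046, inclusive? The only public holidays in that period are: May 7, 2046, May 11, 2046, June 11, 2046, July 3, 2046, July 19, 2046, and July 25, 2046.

192 working days

November 11, 2045 is a Saturday.
The range spans 278 days (inclusive of both endpoints).
278 = 7 × 39 + 5, so there are 39 full weeks plus 5 extra days.
Each full week contributes 5 weekdays (Mon–Fri): 39 × 5 = 195.
The 5 extra days are Saturday, Sunday, Monday, Tuesday, Wednesday — 3 of them qualify.
Total: 195 + 3 = 198.
Holidays: May 7, 2046 (Mon); May 11, 2046 (Fri); June 11, 2046 (Mon); July 3, 2046 (Tue); July 19, 2046 (Thu); July 25, 2046 (Wed).
All 6 holidays fall on weekdays, so subtract 6.
Business days: 198 − 6 = 192.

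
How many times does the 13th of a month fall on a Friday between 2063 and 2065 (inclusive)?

6

Friday-the-13ths by year:
2063: Apr, Jul
2064: Jun
2065: Feb, Mar, Nov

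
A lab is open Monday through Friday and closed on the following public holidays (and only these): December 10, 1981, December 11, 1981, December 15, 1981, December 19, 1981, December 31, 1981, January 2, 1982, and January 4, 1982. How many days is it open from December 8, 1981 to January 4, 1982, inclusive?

December 8, 1981 is a Tuesday.
From December 8, 1981 to January 4, 1982 is 28 days inclusive.
28 = 7 × 4, so the span is exactly 4 full weeks.
Each full week contributes 5 weekdays (Mon–Fri): 4 × 5 = 20.
Holidays: December 10, 1981 (Thu); December 11, 1981 (Fri); December 15, 1981 (Tue); December 19, 1981 (Sat); December 31, 1981 (Thu); January 2, 1982 (Sat); January 4, 1982 (Mon).
5 of the 7 holidays fall on weekdays; the rest are weekends and were already excluded.
Business days: 20 − 5 = 15.

15 working days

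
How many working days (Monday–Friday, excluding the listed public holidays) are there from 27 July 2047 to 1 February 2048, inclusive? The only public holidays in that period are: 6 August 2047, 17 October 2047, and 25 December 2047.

27 July 2047 is a Saturday.
That's 190 days from start to end, counting both.
190 = 7 × 27 + 1, so there are 27 full weeks plus 1 extra day.
Each full week contributes 5 weekdays (Mon–Fri): 27 × 5 = 135.
The 1 extra day is Sat — none qualify.
Total: 135 + 0 = 135.
Holidays: 6 August 2047 (Tue); 17 October 2047 (Thu); 25 December 2047 (Wed).
All 3 holidays fall on weekdays, so subtract 3.
Business days: 135 − 3 = 132.

132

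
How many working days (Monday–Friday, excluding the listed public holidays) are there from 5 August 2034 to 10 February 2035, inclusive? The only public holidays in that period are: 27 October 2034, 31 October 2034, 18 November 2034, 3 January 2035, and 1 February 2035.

5 August 2034 is a Saturday.
That's 190 days from start to end, counting both.
190 = 7 × 27 + 1, so there are 27 full weeks plus 1 extra day.
Each full week contributes 5 weekdays (Mon–Fri): 27 × 5 = 135.
The 1 extra day is Saturday — none qualify.
Total: 135 + 0 = 135.
Holidays: 27 October 2034 (Fri); 31 October 2034 (Tue); 18 November 2034 (Sat); 3 January 2035 (Wed); 1 February 2035 (Thu).
4 of the 5 holidays fall on weekdays; the rest are weekends and were already excluded.
Business days: 135 − 4 = 131.

131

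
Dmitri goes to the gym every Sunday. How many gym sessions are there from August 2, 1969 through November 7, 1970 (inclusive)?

66

August 2, 1969 is a Saturday.
The range spans 463 days (inclusive of both endpoints).
463 = 7 × 66 + 1, so there are 66 full weeks plus 1 extra day.
Each full week contributes one Sunday: 66 so far.
The 1 extra day is Saturday — none qualify.
Total: 66 + 0 = 66.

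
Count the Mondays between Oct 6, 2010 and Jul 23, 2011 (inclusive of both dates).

41 Mondays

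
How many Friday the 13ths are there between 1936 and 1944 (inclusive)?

Friday-the-13ths by year:
1936: Mar, Nov
1937: Aug
1938: May
1939: Jan, Oct
1940: Sep, Dec
1941: Jun
1942: Feb, Mar, Nov
1943: Aug
1944: Oct

14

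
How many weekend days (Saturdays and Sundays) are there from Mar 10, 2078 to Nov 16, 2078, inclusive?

72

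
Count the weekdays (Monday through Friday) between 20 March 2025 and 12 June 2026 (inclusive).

322

20 March 2025 is a Thursday.
From 20 March 2025 to 12 June 2026 is 450 days inclusive.
450 = 7 × 64 + 2, so there are 64 full weeks plus 2 extra days.
Each full week contributes 5 weekdays (Mon–Fri): 64 × 5 = 320.
The 2 extra days are Thursday, Friday — 2 of them qualify.
Total: 320 + 2 = 322.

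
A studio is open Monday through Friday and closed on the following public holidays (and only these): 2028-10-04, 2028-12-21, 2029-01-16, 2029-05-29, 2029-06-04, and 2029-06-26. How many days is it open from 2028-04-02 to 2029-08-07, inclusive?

2028-04-02 is a Sunday.
The range spans 493 days (inclusive of both endpoints).
493 = 7 × 70 + 3, so there are 70 full weeks plus 3 extra days.
Each full week contributes 5 weekdays (Mon–Fri): 70 × 5 = 350.
The 3 extra days are Sun, Mon, Tue — 2 of them qualify.
Total: 350 + 2 = 352.
Holidays: 2028-10-04 (Wed); 2028-12-21 (Thu); 2029-01-16 (Tue); 2029-05-29 (Tue); 2029-06-04 (Mon); 2029-06-26 (Tue).
All 6 holidays fall on weekdays, so subtract 6.
Business days: 352 − 6 = 346.

346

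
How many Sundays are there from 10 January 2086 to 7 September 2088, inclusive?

139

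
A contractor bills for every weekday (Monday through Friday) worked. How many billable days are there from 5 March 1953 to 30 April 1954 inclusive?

302

5 March 1953 is a Thursday.
From 5 March 1953 to 30 April 1954 is 422 days inclusive.
422 = 7 × 60 + 2, so there are 60 full weeks plus 2 extra days.
Each full week contributes 5 weekdays (Mon–Fri): 60 × 5 = 300.
The 2 extra days are Thursday, Friday — 2 of them qualify.
Total: 300 + 2 = 302.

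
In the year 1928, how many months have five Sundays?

A month has five Sundays exactly when Sunday falls within its first (length − 28) days.
Jan: 31 days, starts Sun → 5 of Sun, Mon, Tue ✓
Feb: 29 days, starts Wed → 5 of Wed
Mar: 31 days, starts Thu → 5 of Thu, Fri, Sat
Apr: 30 days, starts Sun → 5 of Sun, Mon ✓
May: 31 days, starts Tue → 5 of Tue, Wed, Thu
Jun: 30 days, starts Fri → 5 of Fri, Sat
Jul: 31 days, starts Sun → 5 of Sun, Mon, Tue ✓
Aug: 31 days, starts Wed → 5 of Wed, Thu, Fri
Sep: 30 days, starts Sat → 5 of Sat, Sun ✓
Oct: 31 days, starts Mon → 5 of Mon, Tue, Wed
Nov: 30 days, starts Thu → 5 of Thu, Fri
Dec: 31 days, starts Sat → 5 of Sat, Sun, Mon ✓
Months with five Sundays: Jan, Apr, Jul, Sep, Dec.

5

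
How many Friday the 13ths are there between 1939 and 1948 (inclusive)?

17

Friday-the-13ths by year:
1939: Jan, Oct
1940: Sep, Dec
1941: Jun
1942: Feb, Mar, Nov
1943: Aug
1944: Oct
1945: Apr, Jul
1946: Sep, Dec
1947: Jun
1948: Feb, Aug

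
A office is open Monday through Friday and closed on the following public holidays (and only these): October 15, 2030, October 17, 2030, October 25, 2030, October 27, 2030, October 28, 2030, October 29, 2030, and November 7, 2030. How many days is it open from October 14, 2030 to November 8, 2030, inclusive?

October 14, 2030 is a Monday.
That's 26 days from start to end, counting both.
26 = 7 × 3 + 5, so there are 3 full weeks plus 5 extra days.
Each full week contributes 5 weekdays (Mon–Fri): 3 × 5 = 15.
The 5 extra days are Monday, Tuesday, Wednesday, Thursday, Friday — 5 of them qualify.
Total: 15 + 5 = 20.
Holidays: October 15, 2030 (Tue); October 17, 2030 (Thu); October 25, 2030 (Fri); October 27, 2030 (Sun); October 28, 2030 (Mon); October 29, 2030 (Tue); November 7, 2030 (Thu).
6 of the 7 holidays fall on weekdays; the rest are weekends and were already excluded.
Business days: 20 − 6 = 14.

14 business days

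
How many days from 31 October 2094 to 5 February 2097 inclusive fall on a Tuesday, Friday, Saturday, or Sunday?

474

31 October 2094 is a Sunday.
That's 829 days from start to end, counting both.
829 = 7 × 118 + 3, so there are 118 full weeks plus 3 extra days.
Each full week contributes 4 days from the set (Tue, Fri, Sat, Sun): 118 × 4 = 472.
The 3 extra days are Sunday, Monday, Tuesday — 2 of them qualify.
Total: 472 + 2 = 474.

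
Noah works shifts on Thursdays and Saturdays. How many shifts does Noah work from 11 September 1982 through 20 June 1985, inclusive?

290

11 September 1982 is a Saturday.
That's 1014 days from start to end, counting both.
1014 = 7 × 144 + 6, so there are 144 full weeks plus 6 extra days.
Each full week contributes 2 days from the set (Thu, Sat): 144 × 2 = 288.
The 6 extra days are Saturday, Sunday, Monday, Tuesday, Wednesday, Thursday — 2 of them qualify.
Total: 288 + 2 = 290.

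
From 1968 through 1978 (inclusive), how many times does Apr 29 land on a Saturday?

Day of week of April 29 in each year:
1968: Mon, 1969: Tue, 1970: Wed, 1971: Thu, 1972: Sat ✓, 1973: Sun, 1974: Mon, 1975: Tue, 1976: Thu, 1977: Fri, 1978: Sat ✓
Saturdays: 1972, 1978.

2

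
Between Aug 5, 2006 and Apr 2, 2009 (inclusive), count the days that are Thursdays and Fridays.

Aug 5, 2006 is a Saturday.
That's 972 days from start to end, counting both.
972 = 7 × 138 + 6, so there are 138 full weeks plus 6 extra days.
Each full week contributes 2 days from the set (Thu, Fri): 138 × 2 = 276.
The 6 extra days are Sat, Sun, Mon, Tue, Wed, Thu — 1 of them qualifies.
Total: 276 + 1 = 277.

277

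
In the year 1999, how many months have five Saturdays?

4

A month has five Saturdays exactly when Saturday falls within its first (length − 28) days.
Jan: 31 days, starts Fri → 5 of Fri, Sat, Sun ✓
Feb: 28 days, starts Mon → 5 of (none)
Mar: 31 days, starts Mon → 5 of Mon, Tue, Wed
Apr: 30 days, starts Thu → 5 of Thu, Fri
May: 31 days, starts Sat → 5 of Sat, Sun, Mon ✓
Jun: 30 days, starts Tue → 5 of Tue, Wed
Jul: 31 days, starts Thu → 5 of Thu, Fri, Sat ✓
Aug: 31 days, starts Sun → 5 of Sun, Mon, Tue
Sep: 30 days, starts Wed → 5 of Wed, Thu
Oct: 31 days, starts Fri → 5 of Fri, Sat, Sun ✓
Nov: 30 days, starts Mon → 5 of Mon, Tue
Dec: 31 days, starts Wed → 5 of Wed, Thu, Fri
Months with five Saturdays: Jan, May, Jul, Oct.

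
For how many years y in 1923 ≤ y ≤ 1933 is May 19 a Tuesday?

2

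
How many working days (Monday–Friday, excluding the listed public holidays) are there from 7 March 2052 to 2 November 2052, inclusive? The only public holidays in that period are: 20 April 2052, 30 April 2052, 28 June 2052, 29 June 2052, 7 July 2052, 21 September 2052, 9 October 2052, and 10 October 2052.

168

7 March 2052 is a Thursday.
That's 241 days from start to end, counting both.
241 = 7 × 34 + 3, so there are 34 full weeks plus 3 extra days.
Each full week contributes 5 weekdays (Mon–Fri): 34 × 5 = 170.
The 3 extra days are Thu, Fri, Sat — 2 of them qualify.
Total: 170 + 2 = 172.
Holidays: 20 April 2052 (Sat); 30 April 2052 (Tue); 28 June 2052 (Fri); 29 June 2052 (Sat); 7 July 2052 (Sun); 21 September 2052 (Sat); 9 October 2052 (Wed); 10 October 2052 (Thu).
4 of the 8 holidays fall on weekdays; the rest are weekends and were already excluded.
Business days: 172 − 4 = 168.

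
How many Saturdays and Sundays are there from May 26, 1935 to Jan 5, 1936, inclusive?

65

May 26, 1935 is a Sunday.
From May 26, 1935 to Jan 5, 1936 is 225 days inclusive.
225 = 7 × 32 + 1, so there are 32 full weeks plus 1 extra day.
Each full week contributes 2 weekend days (Sat, Sun): 32 × 2 = 64.
The 1 extra day is Sunday — 1 of them qualifies.
Total: 64 + 1 = 65.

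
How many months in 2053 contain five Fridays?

4

A month has five Fridays exactly when Friday falls within its first (length − 28) days.
Jan: 31 days, starts Wed → 5 of Wed, Thu, Fri ✓
Feb: 28 days, starts Sat → 5 of (none)
Mar: 31 days, starts Sat → 5 of Sat, Sun, Mon
Apr: 30 days, starts Tue → 5 of Tue, Wed
May: 31 days, starts Thu → 5 of Thu, Fri, Sat ✓
Jun: 30 days, starts Sun → 5 of Sun, Mon
Jul: 31 days, starts Tue → 5 of Tue, Wed, Thu
Aug: 31 days, starts Fri → 5 of Fri, Sat, Sun ✓
Sep: 30 days, starts Mon → 5 of Mon, Tue
Oct: 31 days, starts Wed → 5 of Wed, Thu, Fri ✓
Nov: 30 days, starts Sat → 5 of Sat, Sun
Dec: 31 days, starts Mon → 5 of Mon, Tue, Wed
Months with five Fridays: Jan, May, Aug, Oct.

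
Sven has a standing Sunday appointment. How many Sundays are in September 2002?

5

Sep 1, 2002 is a Sunday.
From Sep 1, 2002 to Sep 30, 2002 is 30 days inclusive.
30 = 7 × 4 + 2, so there are 4 full weeks plus 2 extra days.
Each full week contributes one Sunday: 4 so far.
The 2 extra days are Sun, Mon — 1 of them qualifies.
Total: 4 + 1 = 5.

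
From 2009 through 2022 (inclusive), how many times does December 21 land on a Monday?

Day of week of December 21 in each year:
2009: Mon ✓, 2010: Tue, 2011: Wed, 2012: Fri, 2013: Sat, 2014: Sun, 2015: Mon ✓, 2016: Wed, 2017: Thu, 2018: Fri, 2019: Sat, 2020: Mon ✓, 2021: Tue, 2022: Wed
Mondays: 2009, 2015, 2020.

3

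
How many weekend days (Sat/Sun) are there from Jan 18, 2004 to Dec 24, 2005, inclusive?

202

Jan 18, 2004 is a Sunday.
That's 707 days from start to end, counting both.
707 = 7 × 101, so the span is exactly 101 full weeks.
Each full week contributes 2 weekend days (Sat, Sun): 101 × 2 = 202.
Total: 202.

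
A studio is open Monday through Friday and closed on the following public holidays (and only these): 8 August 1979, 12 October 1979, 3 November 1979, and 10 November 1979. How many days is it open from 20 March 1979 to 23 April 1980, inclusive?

20 March 1979 is a Tuesday.
From 20 March 1979 to 23 April 1980 is 401 days inclusive.
401 = 7 × 57 + 2, so there are 57 full weeks plus 2 extra days.
Each full week contributes 5 weekdays (Mon–Fri): 57 × 5 = 285.
The 2 extra days are Tue, Wed — 2 of them qualify.
Total: 285 + 2 = 287.
Holidays: 8 August 1979 (Wed); 12 October 1979 (Fri); 3 November 1979 (Sat); 10 November 1979 (Sat).
2 of the 4 holidays fall on weekdays; the rest are weekends and were already excluded.
Business days: 287 − 2 = 285.

285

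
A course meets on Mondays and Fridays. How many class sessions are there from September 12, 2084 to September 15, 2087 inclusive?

314

September 12, 2084 is a Tuesday.
That's 1099 days from start to end, counting both.
1099 = 7 × 157, so the span is exactly 157 full weeks.
Each full week contributes 2 days from the set (Mon, Fri): 157 × 2 = 314.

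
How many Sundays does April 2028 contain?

5

2028-04-01 is a Saturday.
The range spans 30 days (inclusive of both endpoints).
30 = 7 × 4 + 2, so there are 4 full weeks plus 2 extra days.
Each full week contributes one Sunday: 4 so far.
The 2 extra days are Saturday, Sunday — 1 of them qualifies.
Total: 4 + 1 = 5.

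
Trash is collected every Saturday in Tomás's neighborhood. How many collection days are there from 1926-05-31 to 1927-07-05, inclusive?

57

1926-05-31 is a Monday.
From 1926-05-31 to 1927-07-05 is 401 days inclusive.
401 = 7 × 57 + 2, so there are 57 full weeks plus 2 extra days.
Each full week contributes one Saturday: 57 so far.
The 2 extra days are Monday, Tuesday — none qualify.
Total: 57 + 0 = 57.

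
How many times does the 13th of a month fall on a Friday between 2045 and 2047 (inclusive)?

6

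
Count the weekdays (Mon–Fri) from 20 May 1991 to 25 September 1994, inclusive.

20 May 1991 is a Monday.
From 20 May 1991 to 25 September 1994 is 1225 days inclusive.
1225 = 7 × 175, so the span is exactly 175 full weeks.
Each full week contributes 5 weekdays (Mon–Fri): 175 × 5 = 875.
Total: 875.

875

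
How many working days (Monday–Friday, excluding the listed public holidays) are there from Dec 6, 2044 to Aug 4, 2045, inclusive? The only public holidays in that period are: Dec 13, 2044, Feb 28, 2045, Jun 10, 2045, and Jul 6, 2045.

171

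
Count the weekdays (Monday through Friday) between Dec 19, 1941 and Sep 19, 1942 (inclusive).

196

Dec 19, 1941 is a Friday.
From Dec 19, 1941 to Sep 19, 1942 is 275 days inclusive.
275 = 7 × 39 + 2, so there are 39 full weeks plus 2 extra days.
Each full week contributes 5 weekdays (Mon–Fri): 39 × 5 = 195.
The 2 extra days are Fri, Sat — 1 of them qualifies.
Total: 195 + 1 = 196.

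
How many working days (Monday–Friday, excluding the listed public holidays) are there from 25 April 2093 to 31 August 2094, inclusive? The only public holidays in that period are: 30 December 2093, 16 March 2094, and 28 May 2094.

349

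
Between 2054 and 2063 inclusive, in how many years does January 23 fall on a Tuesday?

2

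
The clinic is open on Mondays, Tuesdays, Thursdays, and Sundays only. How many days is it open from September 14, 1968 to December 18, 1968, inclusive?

September 14, 1968 is a Saturday.
That's 96 days from start to end, counting both.
96 = 7 × 13 + 5, so there are 13 full weeks plus 5 extra days.
Each full week contributes 4 days from the set (Mon, Tue, Thu, Sun): 13 × 4 = 52.
The 5 extra days are Sat, Sun, Mon, Tue, Wed — 3 of them qualify.
Total: 52 + 3 = 55.

55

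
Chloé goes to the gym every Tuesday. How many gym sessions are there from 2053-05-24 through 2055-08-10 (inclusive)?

116

2053-05-24 is a Saturday.
That's 809 days from start to end, counting both.
809 = 7 × 115 + 4, so there are 115 full weeks plus 4 extra days.
Each full week contributes one Tuesday: 115 so far.
The 4 extra days are Sat, Sun, Mon, Tue — 1 of them qualifies.
Total: 115 + 1 = 116.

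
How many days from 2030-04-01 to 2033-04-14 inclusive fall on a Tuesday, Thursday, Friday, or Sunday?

634

2030-04-01 is a Monday.
That's 1110 days from start to end, counting both.
1110 = 7 × 158 + 4, so there are 158 full weeks plus 4 extra days.
Each full week contributes 4 days from the set (Tue, Thu, Fri, Sun): 158 × 4 = 632.
The 4 extra days are Monday, Tuesday, Wednesday, Thursday — 2 of them qualify.
Total: 632 + 2 = 634.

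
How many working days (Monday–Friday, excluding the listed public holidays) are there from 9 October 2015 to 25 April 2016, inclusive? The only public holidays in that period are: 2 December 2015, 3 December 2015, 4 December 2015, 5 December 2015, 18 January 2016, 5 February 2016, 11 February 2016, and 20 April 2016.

9 October 2015 is a Friday.
From 9 October 2015 to 25 April 2016 is 200 days inclusive.
200 = 7 × 28 + 4, so there are 28 full weeks plus 4 extra days.
Each full week contributes 5 weekdays (Mon–Fri): 28 × 5 = 140.
The 4 extra days are Friday, Saturday, Sunday, Monday — 2 of them qualify.
Total: 140 + 2 = 142.
Holidays: 2 December 2015 (Wed); 3 December 2015 (Thu); 4 December 2015 (Fri); 5 December 2015 (Sat); 18 January 2016 (Mon); 5 February 2016 (Fri); 11 February 2016 (Thu); 20 April 2016 (Wed).
7 of the 8 holidays fall on weekdays; the rest are weekends and were already excluded.
Business days: 142 − 7 = 135.

135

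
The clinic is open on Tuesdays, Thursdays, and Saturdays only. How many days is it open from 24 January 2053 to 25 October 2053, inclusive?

24 January 2053 is a Friday.
The range spans 275 days (inclusive of both endpoints).
275 = 7 × 39 + 2, so there are 39 full weeks plus 2 extra days.
Each full week contributes 3 days from the set (Tue, Thu, Sat): 39 × 3 = 117.
The 2 extra days are Friday, Saturday — 1 of them qualifies.
Total: 117 + 1 = 118.

118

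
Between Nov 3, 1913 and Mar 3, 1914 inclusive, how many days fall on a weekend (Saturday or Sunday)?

Nov 3, 1913 is a Monday.
From Nov 3, 1913 to Mar 3, 1914 is 121 days inclusive.
121 = 7 × 17 + 2, so there are 17 full weeks plus 2 extra days.
Each full week contributes 2 weekend days (Sat, Sun): 17 × 2 = 34.
The 2 extra days are Monday, Tuesday — none qualify.
Total: 34 + 0 = 34.

34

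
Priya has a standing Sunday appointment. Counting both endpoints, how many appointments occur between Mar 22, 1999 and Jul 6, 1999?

15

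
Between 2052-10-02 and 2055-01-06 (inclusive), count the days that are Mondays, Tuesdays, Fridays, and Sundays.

472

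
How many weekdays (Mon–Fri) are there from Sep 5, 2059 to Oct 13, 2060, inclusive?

Sep 5, 2059 is a Friday.
The range spans 405 days (inclusive of both endpoints).
405 = 7 × 57 + 6, so there are 57 full weeks plus 6 extra days.
Each full week contributes 5 weekdays (Mon–Fri): 57 × 5 = 285.
The 6 extra days are Fri, Sat, Sun, Mon, Tue, Wed — 4 of them qualify.
Total: 285 + 4 = 289.

289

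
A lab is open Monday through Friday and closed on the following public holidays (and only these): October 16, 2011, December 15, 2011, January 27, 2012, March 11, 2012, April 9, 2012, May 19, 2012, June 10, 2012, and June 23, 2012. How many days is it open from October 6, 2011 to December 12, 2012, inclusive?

October 6, 2011 is a Thursday.
From October 6, 2011 to December 12, 2012 is 434 days inclusive.
434 = 7 × 62, so the span is exactly 62 full weeks.
Each full week contributes 5 weekdays (Mon–Fri): 62 × 5 = 310.
Holidays: October 16, 2011 (Sun); December 15, 2011 (Thu); January 27, 2012 (Fri); March 11, 2012 (Sun); April 9, 2012 (Mon); May 19, 2012 (Sat); June 10, 2012 (Sun); June 23, 2012 (Sat).
3 of the 8 holidays fall on weekdays; the rest are weekends and were already excluded.
Business days: 310 − 3 = 307.

307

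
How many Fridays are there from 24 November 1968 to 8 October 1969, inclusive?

24 November 1968 is a Sunday.
The range spans 319 days (inclusive of both endpoints).
319 = 7 × 45 + 4, so there are 45 full weeks plus 4 extra days.
Each full week contributes one Friday: 45 so far.
The 4 extra days are Sunday, Monday, Tuesday, Wednesday — none qualify.
Total: 45 + 0 = 45.

45 Fridays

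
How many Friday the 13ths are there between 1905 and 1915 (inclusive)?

19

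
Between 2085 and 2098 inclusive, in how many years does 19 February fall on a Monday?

2

Day of week of February 19 in each year:
2085: Mon ✓, 2086: Tue, 2087: Wed, 2088: Thu, 2089: Sat, 2090: Sun, 2091: Mon ✓, 2092: Tue, 2093: Thu, 2094: Fri, 2095: Sat, 2096: Sun, 2097: Tue, 2098: Wed
Mondays: 2085, 2091.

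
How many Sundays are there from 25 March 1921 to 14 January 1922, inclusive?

42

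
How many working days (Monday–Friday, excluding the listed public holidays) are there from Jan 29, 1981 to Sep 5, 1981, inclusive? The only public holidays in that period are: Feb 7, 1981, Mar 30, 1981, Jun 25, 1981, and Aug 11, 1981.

Jan 29, 1981 is a Thursday.
That's 220 days from start to end, counting both.
220 = 7 × 31 + 3, so there are 31 full weeks plus 3 extra days.
Each full week contributes 5 weekdays (Mon–Fri): 31 × 5 = 155.
The 3 extra days are Thu, Fri, Sat — 2 of them qualify.
Total: 155 + 2 = 157.
Holidays: Feb 7, 1981 (Sat); Mar 30, 1981 (Mon); Jun 25, 1981 (Thu); Aug 11, 1981 (Tue).
3 of the 4 holidays fall on weekdays; the rest are weekends and were already excluded.
Business days: 157 − 3 = 154.

154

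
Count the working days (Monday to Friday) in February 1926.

20 weekdays

Feb 1, 1926 is a Monday.
From Feb 1, 1926 to Feb 28, 1926 is 28 days inclusive.
28 = 7 × 4, so the span is exactly 4 full weeks.
Each full week contributes 5 weekdays (Mon–Fri): 4 × 5 = 20.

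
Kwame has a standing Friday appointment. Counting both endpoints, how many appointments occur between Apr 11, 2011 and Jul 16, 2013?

Apr 11, 2011 is a Monday.
That's 828 days from start to end, counting both.
828 = 7 × 118 + 2, so there are 118 full weeks plus 2 extra days.
Each full week contributes one Friday: 118 so far.
The 2 extra days are Monday, Tuesday — none qualify.
Total: 118 + 0 = 118.

118 Fridays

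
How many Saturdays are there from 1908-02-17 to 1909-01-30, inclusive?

50

1908-02-17 is a Monday.
The range spans 349 days (inclusive of both endpoints).
349 = 7 × 49 + 6, so there are 49 full weeks plus 6 extra days.
Each full week contributes one Saturday: 49 so far.
The 6 extra days are Monday, Tuesday, Wednesday, Thursday, Friday, Saturday — 1 of them qualifies.
Total: 49 + 1 = 50.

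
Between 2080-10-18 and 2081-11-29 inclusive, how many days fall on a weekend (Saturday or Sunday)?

2080-10-18 is a Friday.
That's 408 days from start to end, counting both.
408 = 7 × 58 + 2, so there are 58 full weeks plus 2 extra days.
Each full week contributes 2 weekend days (Sat, Sun): 58 × 2 = 116.
The 2 extra days are Friday, Saturday — 1 of them qualifies.
Total: 116 + 1 = 117.

117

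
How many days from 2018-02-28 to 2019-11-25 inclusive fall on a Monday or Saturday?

2018-02-28 is a Wednesday.
From 2018-02-28 to 2019-11-25 is 636 days inclusive.
636 = 7 × 90 + 6, so there are 90 full weeks plus 6 extra days.
Each full week contributes 2 days from the set (Mon, Sat): 90 × 2 = 180.
The 6 extra days are Wed, Thu, Fri, Sat, Sun, Mon — 2 of them qualify.
Total: 180 + 2 = 182.

182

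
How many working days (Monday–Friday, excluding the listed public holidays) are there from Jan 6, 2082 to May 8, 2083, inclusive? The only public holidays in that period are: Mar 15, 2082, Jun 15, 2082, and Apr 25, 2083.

348

Jan 6, 2082 is a Tuesday.
The range spans 488 days (inclusive of both endpoints).
488 = 7 × 69 + 5, so there are 69 full weeks plus 5 extra days.
Each full week contributes 5 weekdays (Mon–Fri): 69 × 5 = 345.
The 5 extra days are Tuesday, Wednesday, Thursday, Friday, Saturday — 4 of them qualify.
Total: 345 + 4 = 349.
Holidays: Mar 15, 2082 (Sun); Jun 15, 2082 (Mon); Apr 25, 2083 (Sun).
1 of the 3 holidays fall on weekdays; the rest are weekends and were already excluded.
Business days: 349 − 1 = 348.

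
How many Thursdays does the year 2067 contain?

52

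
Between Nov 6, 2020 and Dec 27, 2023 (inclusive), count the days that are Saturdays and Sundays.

328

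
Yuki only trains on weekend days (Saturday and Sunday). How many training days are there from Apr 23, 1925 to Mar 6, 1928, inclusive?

Apr 23, 1925 is a Thursday.
The range spans 1049 days (inclusive of both endpoints).
1049 = 7 × 149 + 6, so there are 149 full weeks plus 6 extra days.
Each full week contributes 2 weekend days (Sat, Sun): 149 × 2 = 298.
The 6 extra days are Thu, Fri, Sat, Sun, Mon, Tue — 2 of them qualify.
Total: 298 + 2 = 300.

300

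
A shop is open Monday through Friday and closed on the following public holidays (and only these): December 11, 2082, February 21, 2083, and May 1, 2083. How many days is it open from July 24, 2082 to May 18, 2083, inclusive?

212

July 24, 2082 is a Friday.
That's 299 days from start to end, counting both.
299 = 7 × 42 + 5, so there are 42 full weeks plus 5 extra days.
Each full week contributes 5 weekdays (Mon–Fri): 42 × 5 = 210.
The 5 extra days are Fri, Sat, Sun, Mon, Tue — 3 of them qualify.
Total: 210 + 3 = 213.
Holidays: December 11, 2082 (Fri); February 21, 2083 (Sun); May 1, 2083 (Sat).
1 of the 3 holidays fall on weekdays; the rest are weekends and were already excluded.
Business days: 213 − 1 = 212.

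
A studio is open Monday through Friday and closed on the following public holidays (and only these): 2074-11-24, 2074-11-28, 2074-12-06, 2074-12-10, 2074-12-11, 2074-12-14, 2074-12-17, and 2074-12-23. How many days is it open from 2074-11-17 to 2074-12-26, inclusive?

22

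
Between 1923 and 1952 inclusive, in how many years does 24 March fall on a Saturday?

5

Day of week of March 24 in each year:
1923: Sat ✓, 1924: Mon, 1925: Tue, 1926: Wed, 1927: Thu, 1928: Sat ✓, 1929: Sun, 1930: Mon, 1931: Tue, 1932: Thu, 1933: Fri, 1934: Sat ✓, 1935: Sun, 1936: Tue, 1937: Wed, 1938: Thu, 1939: Fri, 1940: Sun, 1941: Mon, 1942: Tue, 1943: Wed, 1944: Fri, 1945: Sat ✓, 1946: Sun, 1947: Mon, 1948: Wed, 1949: Thu, 1950: Fri, 1951: Sat ✓, 1952: Mon
Saturdays: 1923, 1928, 1934, 1945, 1951.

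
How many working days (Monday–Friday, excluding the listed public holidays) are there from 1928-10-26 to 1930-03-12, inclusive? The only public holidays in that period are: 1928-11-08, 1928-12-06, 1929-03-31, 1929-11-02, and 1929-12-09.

1928-10-26 is a Friday.
The range spans 503 days (inclusive of both endpoints).
503 = 7 × 71 + 6, so there are 71 full weeks plus 6 extra days.
Each full week contributes 5 weekdays (Mon–Fri): 71 × 5 = 355.
The 6 extra days are Friday, Saturday, Sunday, Monday, Tuesday, Wednesday — 4 of them qualify.
Total: 355 + 4 = 359.
Holidays: 1928-11-08 (Thu); 1928-12-06 (Thu); 1929-03-31 (Sun); 1929-11-02 (Sat); 1929-12-09 (Mon).
3 of the 5 holidays fall on weekdays; the rest are weekends and were already excluded.
Business days: 359 − 3 = 356.

356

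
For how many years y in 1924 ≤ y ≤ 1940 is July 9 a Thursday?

3

Day of week of July 9 in each year:
1924: Wed, 1925: Thu ✓, 1926: Fri, 1927: Sat, 1928: Mon, 1929: Tue, 1930: Wed, 1931: Thu ✓, 1932: Sat, 1933: Sun, 1934: Mon, 1935: Tue, 1936: Thu ✓, 1937: Fri, 1938: Sat, 1939: Sun, 1940: Tue
Thursdays: 1925, 1931, 1936.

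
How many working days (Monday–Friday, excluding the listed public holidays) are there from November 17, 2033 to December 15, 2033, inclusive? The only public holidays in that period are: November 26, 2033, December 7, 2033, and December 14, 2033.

19

November 17, 2033 is a Thursday.
That's 29 days from start to end, counting both.
29 = 7 × 4 + 1, so there are 4 full weeks plus 1 extra day.
Each full week contributes 5 weekdays (Mon–Fri): 4 × 5 = 20.
The 1 extra day is Thu — 1 of them qualifies.
Total: 20 + 1 = 21.
Holidays: November 26, 2033 (Sat); December 7, 2033 (Wed); December 14, 2033 (Wed).
2 of the 3 holidays fall on weekdays; the rest are weekends and were already excluded.
Business days: 21 − 2 = 19.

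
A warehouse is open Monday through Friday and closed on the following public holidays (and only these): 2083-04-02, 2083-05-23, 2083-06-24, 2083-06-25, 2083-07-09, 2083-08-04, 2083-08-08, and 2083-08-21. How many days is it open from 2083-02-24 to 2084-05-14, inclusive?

2083-02-24 is a Wednesday.
From 2083-02-24 to 2084-05-14 is 446 days inclusive.
446 = 7 × 63 + 5, so there are 63 full weeks plus 5 extra days.
Each full week contributes 5 weekdays (Mon–Fri): 63 × 5 = 315.
The 5 extra days are Wed, Thu, Fri, Sat, Sun — 3 of them qualify.
Total: 315 + 3 = 318.
Holidays: 2083-04-02 (Fri); 2083-05-23 (Sun); 2083-06-24 (Thu); 2083-06-25 (Fri); 2083-07-09 (Fri); 2083-08-04 (Wed); 2083-08-08 (Sun); 2083-08-21 (Sat).
5 of the 8 holidays fall on weekdays; the rest are weekends and were already excluded.
Business days: 318 − 5 = 313.

313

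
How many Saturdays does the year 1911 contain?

52

1911-01-01 is a Sunday.
From 1911-01-01 to 1911-12-31 is 365 days inclusive.
365 = 7 × 52 + 1, so there are 52 full weeks plus 1 extra day.
Each full week contributes one Saturday: 52 so far.
The 1 extra day is Sunday — none qualify.
Total: 52 + 0 = 52.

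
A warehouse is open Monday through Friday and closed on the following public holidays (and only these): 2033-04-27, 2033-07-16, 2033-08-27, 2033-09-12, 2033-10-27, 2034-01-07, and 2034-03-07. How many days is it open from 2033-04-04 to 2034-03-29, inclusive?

254 working days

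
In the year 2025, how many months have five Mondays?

A month has five Mondays exactly when Monday falls within its first (length − 28) days.
Jan: 31 days, starts Wed → 5 of Wed, Thu, Fri
Feb: 28 days, starts Sat → 5 of (none)
Mar: 31 days, starts Sat → 5 of Sat, Sun, Mon ✓
Apr: 30 days, starts Tue → 5 of Tue, Wed
May: 31 days, starts Thu → 5 of Thu, Fri, Sat
Jun: 30 days, starts Sun → 5 of Sun, Mon ✓
Jul: 31 days, starts Tue → 5 of Tue, Wed, Thu
Aug: 31 days, starts Fri → 5 of Fri, Sat, Sun
Sep: 30 days, starts Mon → 5 of Mon, Tue ✓
Oct: 31 days, starts Wed → 5 of Wed, Thu, Fri
Nov: 30 days, starts Sat → 5 of Sat, Sun
Dec: 31 days, starts Mon → 5 of Mon, Tue, Wed ✓
Months with five Mondays: Mar, Jun, Sep, Dec.

4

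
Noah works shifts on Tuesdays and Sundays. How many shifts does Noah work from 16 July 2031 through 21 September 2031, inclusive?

16 July 2031 is a Wednesday.
That's 68 days from start to end, counting both.
68 = 7 × 9 + 5, so there are 9 full weeks plus 5 extra days.
Each full week contributes 2 days from the set (Tue, Sun): 9 × 2 = 18.
The 5 extra days are Wednesday, Thursday, Friday, Saturday, Sunday — 1 of them qualifies.
Total: 18 + 1 = 19.

19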